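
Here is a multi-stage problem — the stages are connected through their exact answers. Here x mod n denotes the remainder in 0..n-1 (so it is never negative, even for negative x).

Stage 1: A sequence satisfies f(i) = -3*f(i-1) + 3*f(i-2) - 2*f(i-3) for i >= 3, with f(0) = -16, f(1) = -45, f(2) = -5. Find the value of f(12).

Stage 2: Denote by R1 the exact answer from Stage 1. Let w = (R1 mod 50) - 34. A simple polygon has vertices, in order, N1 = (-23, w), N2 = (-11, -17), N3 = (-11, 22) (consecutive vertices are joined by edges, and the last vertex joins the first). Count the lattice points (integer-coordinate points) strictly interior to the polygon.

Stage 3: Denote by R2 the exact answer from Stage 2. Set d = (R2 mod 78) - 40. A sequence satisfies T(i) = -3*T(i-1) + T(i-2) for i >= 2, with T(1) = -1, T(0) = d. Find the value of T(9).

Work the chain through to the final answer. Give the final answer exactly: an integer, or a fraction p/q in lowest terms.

-60094

Stage 1: f(3) = -3*(-5) + 3*(-45) - 2*(-16) = -88; iterating: f(3)=-88, f(4)=339, f(5)=-1271, f(6)=5006, f(7)=-19509, f(8)=76087, f(9)=-296800, f(10)=1157679, f(11)=-4515611, f(12)=17613470; answer 17613470
Stage 2: R1 = 17613470; w = -14; cross terms: (-23*-17 - -11*-14)=237, (-11*22 - -11*-17)=-429, (-11*-14 - -23*22)=660; twice the area = |468| = 468; area = 234; boundary points = 3 + 39 + 12 = 54; strictly interior points = area - boundary/2 + 1 = 208; answer 208
Stage 3: R2 = 208; d = 12; T(2) = -3*(-1) + 1*(12) = 15; iterating: T(2)=15, T(3)=-46, T(4)=153, T(5)=-505, T(6)=1668, T(7)=-5509, T(8)=18195, T(9)=-60094; answer -60094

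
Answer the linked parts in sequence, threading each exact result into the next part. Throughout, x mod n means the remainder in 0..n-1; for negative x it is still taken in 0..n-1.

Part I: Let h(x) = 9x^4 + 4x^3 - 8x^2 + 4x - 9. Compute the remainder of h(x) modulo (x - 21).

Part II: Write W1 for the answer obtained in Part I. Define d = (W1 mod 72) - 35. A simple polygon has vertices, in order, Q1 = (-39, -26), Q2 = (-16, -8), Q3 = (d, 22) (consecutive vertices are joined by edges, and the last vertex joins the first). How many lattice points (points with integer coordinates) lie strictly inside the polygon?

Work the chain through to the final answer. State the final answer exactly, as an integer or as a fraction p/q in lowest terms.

82

Part I: remainder = value at the root: 9*(21)^4 + 4*(21)^3 - 8*(21)^2 + 4*(21)^1 - 9 = (1750329) + (37044) + (-3528) + (84) + (-9) = 1783920; answer 1783920
Part II: W1 = 1783920; d = 13; cross terms: (-39*-8 - -16*-26)=-104, (-16*22 - 13*-8)=-248, (13*-26 - -39*22)=520; twice the area = |168| = 168; area = 84; boundary points = 1 + 1 + 4 = 6; strictly interior points = area - boundary/2 + 1 = 82; answer 82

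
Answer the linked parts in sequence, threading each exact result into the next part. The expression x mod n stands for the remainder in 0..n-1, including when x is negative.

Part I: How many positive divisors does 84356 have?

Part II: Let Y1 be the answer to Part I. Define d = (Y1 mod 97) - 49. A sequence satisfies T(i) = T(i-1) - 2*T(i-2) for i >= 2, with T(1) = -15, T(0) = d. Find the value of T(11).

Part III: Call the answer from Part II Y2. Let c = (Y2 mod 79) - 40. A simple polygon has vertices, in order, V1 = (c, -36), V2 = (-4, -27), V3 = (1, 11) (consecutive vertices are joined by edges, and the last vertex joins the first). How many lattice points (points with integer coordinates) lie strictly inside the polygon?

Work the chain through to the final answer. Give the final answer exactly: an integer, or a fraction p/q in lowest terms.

326

Part I: 84356 = 2^2 * 21089; number of divisors = (2+1) * (1+1) = 6; answer 6
Part II: Y1 = 6; d = -43; T(2) = 1*(-15) - 2*(-43) = 71; iterating: T(2)=71, T(3)=101, T(4)=-41, T(5)=-243, T(6)=-161, T(7)=325, T(8)=647, T(9)=-3, T(10)=-1297, T(11)=-1291; answer -1291
Part III: Y2 = -1291; c = 12; cross terms: (12*-27 - -4*-36)=-468, (-4*11 - 1*-27)=-17, (1*-36 - 12*11)=-168; twice the area = |-653| = 653; area = 653/2; boundary points = 1 + 1 + 1 = 3; strictly interior points = area - boundary/2 + 1 = 326; answer 326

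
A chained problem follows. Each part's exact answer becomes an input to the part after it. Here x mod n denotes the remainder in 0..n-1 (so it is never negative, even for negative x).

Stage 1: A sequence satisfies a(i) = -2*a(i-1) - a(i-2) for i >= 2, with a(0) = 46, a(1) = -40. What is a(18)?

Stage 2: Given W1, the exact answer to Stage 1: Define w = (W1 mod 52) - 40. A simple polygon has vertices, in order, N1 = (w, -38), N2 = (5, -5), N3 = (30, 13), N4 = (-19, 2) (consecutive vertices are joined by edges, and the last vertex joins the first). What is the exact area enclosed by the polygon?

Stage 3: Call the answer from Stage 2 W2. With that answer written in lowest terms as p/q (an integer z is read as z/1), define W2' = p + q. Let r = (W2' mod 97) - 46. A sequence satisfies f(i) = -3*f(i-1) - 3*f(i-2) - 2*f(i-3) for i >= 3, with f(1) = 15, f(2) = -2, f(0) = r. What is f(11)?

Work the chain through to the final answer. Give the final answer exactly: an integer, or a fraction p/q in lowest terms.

682

Stage 1: a(2) = -2*(-40) - 1*(46) = 34; iterating: a(2)=34, a(3)=-28, a(4)=22, a(5)=-16, a(6)=10, a(7)=-4, a(8)=-2, a(9)=8, a(10)=-14, a(11)=20, a(12)=-26, a(13)=32, a(14)=-38, a(15)=44, a(16)=-50, a(17)=56, a(18)=-62; answer -62
Stage 2: W1 = -62; w = 2; cross terms: (2*-5 - 5*-38)=180, (5*13 - 30*-5)=215, (30*2 - -19*13)=307, (-19*-38 - 2*2)=718; twice the area = |1420| = 1420; area = 710; answer 710
Stage 3: W2 = 710; threaded value p + q = 711; r = -14; f(3) = -3*(-2) - 3*(15) - 2*(-14) = -11; iterating: f(3)=-11, f(4)=9, f(5)=10, f(6)=-35, f(7)=57, f(8)=-86, f(9)=157, f(10)=-327, f(11)=682; answer 682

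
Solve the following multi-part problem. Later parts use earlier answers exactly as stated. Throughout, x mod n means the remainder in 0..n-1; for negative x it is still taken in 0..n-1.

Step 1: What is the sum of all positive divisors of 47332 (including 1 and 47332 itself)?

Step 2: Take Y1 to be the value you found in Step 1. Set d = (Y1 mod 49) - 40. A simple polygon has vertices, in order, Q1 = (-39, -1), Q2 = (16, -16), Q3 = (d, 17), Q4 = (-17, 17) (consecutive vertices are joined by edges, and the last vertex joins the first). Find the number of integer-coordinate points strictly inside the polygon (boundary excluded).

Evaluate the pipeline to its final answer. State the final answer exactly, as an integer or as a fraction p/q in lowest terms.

Step 1: 47332 = 2^2 * 11833; sigma = (1 + 2 + 4) * (1 + 11833) = 7 * 11834 = 82838; answer 82838
Step 2: Y1 = 82838; d = -12; cross terms: (-39*-16 - 16*-1)=640, (16*17 - -12*-16)=80, (-12*17 - -17*17)=85, (-17*-1 - -39*17)=680; twice the area = |1485| = 1485; area = 1485/2; boundary points = 5 + 1 + 5 + 2 = 13; strictly interior points = area - boundary/2 + 1 = 737; answer 737

737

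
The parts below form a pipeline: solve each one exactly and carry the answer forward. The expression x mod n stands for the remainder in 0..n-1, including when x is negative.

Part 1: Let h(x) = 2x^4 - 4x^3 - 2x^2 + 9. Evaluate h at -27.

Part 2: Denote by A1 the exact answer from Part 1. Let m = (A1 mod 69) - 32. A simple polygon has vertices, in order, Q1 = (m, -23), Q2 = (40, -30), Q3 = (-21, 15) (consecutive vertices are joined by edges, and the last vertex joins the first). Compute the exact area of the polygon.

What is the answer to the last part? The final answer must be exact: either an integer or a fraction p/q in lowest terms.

Part 1: 2*(-27)^4 - 4*(-27)^3 - 2*(-27)^2 + 9 = (1062882) + (78732) + (-1458) + (9) = 1140165; answer 1140165
Part 2: A1 = 1140165; m = -23; cross terms: (-23*-30 - 40*-23)=1610, (40*15 - -21*-30)=-30, (-21*-23 - -23*15)=828; twice the area = |2408| = 2408; area = 1204; answer 1204

1204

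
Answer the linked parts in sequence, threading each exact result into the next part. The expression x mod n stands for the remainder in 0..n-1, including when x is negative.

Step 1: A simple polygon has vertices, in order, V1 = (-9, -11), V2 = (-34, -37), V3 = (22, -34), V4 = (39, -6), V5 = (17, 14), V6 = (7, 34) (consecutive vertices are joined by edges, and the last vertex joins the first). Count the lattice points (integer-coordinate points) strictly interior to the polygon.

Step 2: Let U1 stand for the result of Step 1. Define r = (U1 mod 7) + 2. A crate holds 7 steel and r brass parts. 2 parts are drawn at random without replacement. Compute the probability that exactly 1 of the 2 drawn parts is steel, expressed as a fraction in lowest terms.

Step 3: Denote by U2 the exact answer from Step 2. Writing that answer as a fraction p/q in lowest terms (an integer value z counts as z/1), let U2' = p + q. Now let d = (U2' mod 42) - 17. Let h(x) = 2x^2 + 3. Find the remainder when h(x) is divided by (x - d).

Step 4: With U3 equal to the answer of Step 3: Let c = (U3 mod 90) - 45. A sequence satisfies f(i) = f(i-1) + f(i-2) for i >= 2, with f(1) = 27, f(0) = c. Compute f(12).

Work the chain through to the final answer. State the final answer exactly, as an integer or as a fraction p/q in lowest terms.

Step 1: cross terms: (-9*-37 - -34*-11)=-41, (-34*-34 - 22*-37)=1970, (22*-6 - 39*-34)=1194, (39*14 - 17*-6)=648, (17*34 - 7*14)=480, (7*-11 - -9*34)=229; twice the area = |4480| = 4480; area = 2240; boundary points = 1 + 1 + 1 + 2 + 10 + 1 = 16; strictly interior points = area - boundary/2 + 1 = 2233; answer 2233
Step 2: U1 = 2233; r = 2; total draws C(9,2) = 36; favorable C(7,1)*C(2,1) = 14; P = 7/18; answer 7/18
Step 3: U2 = 7/18; threaded value p + q = 25; d = 8; remainder = value at the root: 2*(8)^2 + 3 = (128) + (3) = 131; answer 131
Step 4: U3 = 131; c = -4; f(2) = 1*(27) + 1*(-4) = 23; iterating: f(2)=23, f(3)=50, f(4)=73, f(5)=123, f(6)=196, f(7)=319, f(8)=515, f(9)=834, f(10)=1349, f(11)=2183, f(12)=3532; answer 3532

3532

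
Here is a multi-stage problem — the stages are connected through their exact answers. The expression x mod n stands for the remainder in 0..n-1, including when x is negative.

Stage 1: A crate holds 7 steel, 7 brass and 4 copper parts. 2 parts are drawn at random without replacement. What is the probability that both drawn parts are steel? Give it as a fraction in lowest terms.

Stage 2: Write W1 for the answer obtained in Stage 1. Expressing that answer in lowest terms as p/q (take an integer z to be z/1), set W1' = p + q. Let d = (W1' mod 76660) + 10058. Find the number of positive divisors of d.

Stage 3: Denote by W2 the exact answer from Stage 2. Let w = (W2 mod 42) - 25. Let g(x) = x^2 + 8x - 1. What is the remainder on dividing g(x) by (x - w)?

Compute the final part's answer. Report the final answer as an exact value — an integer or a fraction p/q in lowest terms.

-8

Stage 1: total draws C(18,2) = 153; favorable C(7,2) = 21; P = 7/51; answer 7/51
Stage 2: W1 = 7/51; threaded value p + q = 58; d = 10116; 10116 = 2^2 * 3^2 * 281; number of divisors = (2+1) * (2+1) * (1+1) = 18; answer 18
Stage 3: W2 = 18; w = -7; remainder = value at the root: 1*(-7)^2 + 8*(-7)^1 - 1 = (49) + (-56) + (-1) = -8; answer -8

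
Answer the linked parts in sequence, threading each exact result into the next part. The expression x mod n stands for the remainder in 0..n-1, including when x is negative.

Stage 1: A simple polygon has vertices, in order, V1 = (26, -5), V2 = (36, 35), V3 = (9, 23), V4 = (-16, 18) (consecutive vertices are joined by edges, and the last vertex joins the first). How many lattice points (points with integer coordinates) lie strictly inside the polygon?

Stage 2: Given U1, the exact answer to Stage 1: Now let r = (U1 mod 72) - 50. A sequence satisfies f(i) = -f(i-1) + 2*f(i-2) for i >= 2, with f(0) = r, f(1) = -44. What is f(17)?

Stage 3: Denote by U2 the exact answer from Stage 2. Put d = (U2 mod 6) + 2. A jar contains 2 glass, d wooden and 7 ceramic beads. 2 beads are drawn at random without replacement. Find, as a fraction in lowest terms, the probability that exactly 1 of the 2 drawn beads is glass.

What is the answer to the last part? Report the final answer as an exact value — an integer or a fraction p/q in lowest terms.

Stage 1: cross terms: (26*35 - 36*-5)=1090, (36*23 - 9*35)=513, (9*18 - -16*23)=530, (-16*-5 - 26*18)=-388; twice the area = |1745| = 1745; area = 1745/2; boundary points = 10 + 3 + 5 + 1 = 19; strictly interior points = area - boundary/2 + 1 = 864; answer 864
Stage 2: U1 = 864; r = -50; f(2) = -1*(-44) + 2*(-50) = -56; iterating: f(2)=-56, f(3)=-32, f(4)=-80, f(5)=16, f(6)=-176, f(7)=208, f(8)=-560, f(9)=976, f(10)=-2096, f(11)=4048, f(12)=-8240, f(13)=16336, f(14)=-32816, f(15)=65488, f(16)=-131120, f(17)=262096; answer 262096
Stage 3: U2 = 262096; d = 6; total draws C(15,2) = 105; favorable C(2,1)*C(13,1) = 26; P = 26/105; answer 26/105

26/105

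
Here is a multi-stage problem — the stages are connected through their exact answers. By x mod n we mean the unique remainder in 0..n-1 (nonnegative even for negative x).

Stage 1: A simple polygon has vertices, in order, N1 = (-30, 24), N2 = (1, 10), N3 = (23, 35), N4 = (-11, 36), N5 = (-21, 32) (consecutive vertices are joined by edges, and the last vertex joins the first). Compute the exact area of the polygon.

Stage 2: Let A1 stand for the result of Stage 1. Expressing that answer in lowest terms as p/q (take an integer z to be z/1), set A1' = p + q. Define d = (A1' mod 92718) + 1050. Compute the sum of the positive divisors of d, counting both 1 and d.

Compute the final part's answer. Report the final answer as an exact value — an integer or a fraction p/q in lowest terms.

Stage 1: cross terms: (-30*10 - 1*24)=-324, (1*35 - 23*10)=-195, (23*36 - -11*35)=1213, (-11*32 - -21*36)=404, (-21*24 - -30*32)=456; twice the area = |1554| = 1554; area = 777; answer 777
Stage 2: A1 = 777; threaded value p + q = 778; d = 1828; 1828 = 2^2 * 457; sigma = (1 + 2 + 4) * (1 + 457) = 7 * 458 = 3206; answer 3206

3206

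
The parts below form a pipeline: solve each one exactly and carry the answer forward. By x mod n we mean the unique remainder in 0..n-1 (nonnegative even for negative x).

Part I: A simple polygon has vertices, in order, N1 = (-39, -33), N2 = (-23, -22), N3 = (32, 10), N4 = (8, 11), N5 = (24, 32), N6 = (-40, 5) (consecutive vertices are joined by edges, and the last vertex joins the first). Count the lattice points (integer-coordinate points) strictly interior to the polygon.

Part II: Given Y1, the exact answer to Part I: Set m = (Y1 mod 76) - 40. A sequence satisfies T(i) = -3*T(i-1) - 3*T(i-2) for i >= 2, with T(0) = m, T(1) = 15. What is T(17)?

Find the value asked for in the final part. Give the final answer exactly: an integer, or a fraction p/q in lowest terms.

295245

Part I: cross terms: (-39*-22 - -23*-33)=99, (-23*10 - 32*-22)=474, (32*11 - 8*10)=272, (8*32 - 24*11)=-8, (24*5 - -40*32)=1400, (-40*-33 - -39*5)=1515; twice the area = |3752| = 3752; area = 1876; boundary points = 1 + 1 + 1 + 1 + 1 + 1 = 6; strictly interior points = area - boundary/2 + 1 = 1874; answer 1874
Part II: Y1 = 1874; m = 10; T(2) = -3*(15) - 3*(10) = -75; iterating: T(2)=-75, T(3)=180, T(4)=-315, T(5)=405, T(6)=-270, T(7)=-405, T(8)=2025, T(9)=-4860, T(10)=8505, T(11)=-10935, T(12)=7290, T(13)=10935, T(14)=-54675, T(15)=131220, T(16)=-229635, T(17)=295245; answer 295245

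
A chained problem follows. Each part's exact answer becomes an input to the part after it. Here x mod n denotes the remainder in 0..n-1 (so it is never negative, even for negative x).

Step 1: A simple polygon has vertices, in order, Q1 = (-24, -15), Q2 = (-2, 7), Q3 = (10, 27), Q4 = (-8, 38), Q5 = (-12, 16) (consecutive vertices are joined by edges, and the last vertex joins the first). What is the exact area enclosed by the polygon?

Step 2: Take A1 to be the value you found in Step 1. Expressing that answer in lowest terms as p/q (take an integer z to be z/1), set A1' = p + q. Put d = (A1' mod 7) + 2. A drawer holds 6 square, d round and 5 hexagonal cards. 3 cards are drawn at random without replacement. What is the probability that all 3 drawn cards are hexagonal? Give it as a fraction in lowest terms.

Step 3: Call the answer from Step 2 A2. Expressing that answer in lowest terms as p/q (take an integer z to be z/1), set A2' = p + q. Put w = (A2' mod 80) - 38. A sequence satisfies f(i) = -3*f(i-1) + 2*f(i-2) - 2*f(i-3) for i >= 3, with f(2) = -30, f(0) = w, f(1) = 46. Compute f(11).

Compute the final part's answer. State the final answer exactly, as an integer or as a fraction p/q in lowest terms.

Step 1: cross terms: (-24*7 - -2*-15)=-198, (-2*27 - 10*7)=-124, (10*38 - -8*27)=596, (-8*16 - -12*38)=328, (-12*-15 - -24*16)=564; twice the area = |1166| = 1166; area = 583; answer 583
Step 2: A1 = 583; threaded value p + q = 584; d = 5; total draws C(16,3) = 560; favorable C(5,3) = 10; P = 1/56; answer 1/56
Step 3: A2 = 1/56; threaded value p + q = 57; w = 19; f(3) = -3*(-30) + 2*(46) - 2*(19) = 144; iterating: f(3)=144, f(4)=-584, f(5)=2100, f(6)=-7756, f(7)=28636, f(8)=-105620, f(9)=389644, f(10)=-1437444, f(11)=5302860; answer 5302860

5302860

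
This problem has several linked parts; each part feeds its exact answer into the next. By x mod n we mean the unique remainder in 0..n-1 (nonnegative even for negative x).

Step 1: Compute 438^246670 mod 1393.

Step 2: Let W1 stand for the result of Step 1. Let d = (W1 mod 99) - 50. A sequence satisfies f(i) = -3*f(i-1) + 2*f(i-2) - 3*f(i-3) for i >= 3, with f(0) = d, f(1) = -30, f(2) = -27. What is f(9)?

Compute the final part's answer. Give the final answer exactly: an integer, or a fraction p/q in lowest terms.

Step 1: squarings mod 1393: 438^1=438, 438^2=1003, 438^4=263, 438^8=912, 438^16=123, 438^32=1199, 438^64=25, 438^128=625, 438^256=585, 438^512=940, 438^1024=438, 438^2048=1003, 438^4096=263, 438^8192=912, 438^16384=123, 438^32768=1199, 438^65536=25, 438^131072=625; 438^246670 = 438^2 * 438^4 * 438^8 * 438^128 * 438^256 * 438^512 * 438^16384 * 438^32768 * 438^65536 * 438^131072 = 1334 (mod 1393); answer 1334
Step 2: W1 = 1334; d = -3; f(3) = -3*(-27) + 2*(-30) - 3*(-3) = 30; iterating: f(3)=30, f(4)=-54, f(5)=303, f(6)=-1107, f(7)=4089, f(8)=-15390, f(9)=57669; answer 57669

57669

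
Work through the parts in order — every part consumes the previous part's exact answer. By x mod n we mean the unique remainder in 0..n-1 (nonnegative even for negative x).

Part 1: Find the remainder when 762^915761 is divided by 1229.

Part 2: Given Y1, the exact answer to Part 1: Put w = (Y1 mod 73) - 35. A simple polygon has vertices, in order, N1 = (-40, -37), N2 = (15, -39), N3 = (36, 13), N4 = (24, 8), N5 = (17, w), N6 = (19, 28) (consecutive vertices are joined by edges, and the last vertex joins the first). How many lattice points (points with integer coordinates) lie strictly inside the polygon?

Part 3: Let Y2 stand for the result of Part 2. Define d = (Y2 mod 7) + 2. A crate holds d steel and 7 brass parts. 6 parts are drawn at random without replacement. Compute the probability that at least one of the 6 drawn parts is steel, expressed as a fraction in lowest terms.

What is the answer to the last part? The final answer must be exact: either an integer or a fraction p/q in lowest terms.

11/12

Part 1: squarings mod 1229: 762^1=762, 762^2=556, 762^4=657, 762^8=270, 762^16=389, 762^32=154, 762^64=365, 762^128=493, 762^256=936, 762^512=1048, 762^1024=807, 762^2048=1108, 762^4096=1122, 762^8192=388, 762^16384=606, 762^32768=994, 762^65536=1149, 762^131072=255, 762^262144=1117, 762^524288=254; 762^915761 = 762^1 * 762^16 * 762^32 * 762^256 * 762^2048 * 762^4096 * 762^8192 * 762^16384 * 762^32768 * 762^65536 * 762^262144 * 762^524288 = 885 (mod 1229); answer 885
Part 2: Y1 = 885; w = -26; cross terms: (-40*-39 - 15*-37)=2115, (15*13 - 36*-39)=1599, (36*8 - 24*13)=-24, (24*-26 - 17*8)=-760, (17*28 - 19*-26)=970, (19*-37 - -40*28)=417; twice the area = |4317| = 4317; area = 4317/2; boundary points = 1 + 1 + 1 + 1 + 2 + 1 = 7; strictly interior points = area - boundary/2 + 1 = 2156; answer 2156
Part 3: Y2 = 2156; d = 2; total draws C(9,6) = 84; complement C(7,6) = 7; favorable 84 - 7 = 77; P = 11/12; answer 11/12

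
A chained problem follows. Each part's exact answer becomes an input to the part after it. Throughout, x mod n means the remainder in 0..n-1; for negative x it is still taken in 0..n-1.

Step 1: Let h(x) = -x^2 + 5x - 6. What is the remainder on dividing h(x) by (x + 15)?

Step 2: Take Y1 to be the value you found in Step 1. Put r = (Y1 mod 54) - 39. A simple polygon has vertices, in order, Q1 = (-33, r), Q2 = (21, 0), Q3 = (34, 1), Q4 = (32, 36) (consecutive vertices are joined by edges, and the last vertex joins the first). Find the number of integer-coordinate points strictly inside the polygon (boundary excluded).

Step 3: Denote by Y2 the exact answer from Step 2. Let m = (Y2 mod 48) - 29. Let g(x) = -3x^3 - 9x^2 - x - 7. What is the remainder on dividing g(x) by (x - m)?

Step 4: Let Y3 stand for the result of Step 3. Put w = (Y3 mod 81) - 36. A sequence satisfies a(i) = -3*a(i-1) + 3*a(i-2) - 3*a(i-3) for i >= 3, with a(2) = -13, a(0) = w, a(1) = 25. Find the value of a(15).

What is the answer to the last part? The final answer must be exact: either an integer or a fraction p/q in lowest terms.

Step 1: remainder = value at the root: -1*(-15)^2 + 5*(-15)^1 - 6 = (-225) + (-75) + (-6) = -306; answer -306
Step 2: Y1 = -306; r = -21; cross terms: (-33*0 - 21*-21)=441, (21*1 - 34*0)=21, (34*36 - 32*1)=1192, (32*-21 - -33*36)=516; twice the area = |2170| = 2170; area = 1085; boundary points = 3 + 1 + 1 + 1 = 6; strictly interior points = area - boundary/2 + 1 = 1083; answer 1083
Step 3: Y2 = 1083; m = -2; remainder = value at the root: -3*(-2)^3 - 9*(-2)^2 - 1*(-2)^1 - 7 = (24) + (-36) + (2) + (-7) = -17; answer -17
Step 4: Y3 = -17; w = 28; a(3) = -3*(-13) + 3*(25) - 3*(28) = 30; iterating: a(3)=30, a(4)=-204, a(5)=741, a(6)=-2925, a(7)=11610, a(8)=-45828, a(9)=181089, a(10)=-715581, a(11)=2827494, a(12)=-11172492, a(13)=44146701, a(14)=-174440061, a(15)=689277762; answer 689277762

689277762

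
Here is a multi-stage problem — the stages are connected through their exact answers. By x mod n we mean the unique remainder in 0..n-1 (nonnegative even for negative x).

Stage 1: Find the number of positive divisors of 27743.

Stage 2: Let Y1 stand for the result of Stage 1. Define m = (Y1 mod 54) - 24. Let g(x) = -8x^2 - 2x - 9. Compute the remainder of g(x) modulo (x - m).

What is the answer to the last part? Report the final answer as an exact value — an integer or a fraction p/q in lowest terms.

-3837

Stage 1: 27743 is prime, so its only divisors are 1 and 27743; count = 2; answer 2
Stage 2: Y1 = 2; m = -22; remainder = value at the root: -8*(-22)^2 - 2*(-22)^1 - 9 = (-3872) + (44) + (-9) = -3837; answer -3837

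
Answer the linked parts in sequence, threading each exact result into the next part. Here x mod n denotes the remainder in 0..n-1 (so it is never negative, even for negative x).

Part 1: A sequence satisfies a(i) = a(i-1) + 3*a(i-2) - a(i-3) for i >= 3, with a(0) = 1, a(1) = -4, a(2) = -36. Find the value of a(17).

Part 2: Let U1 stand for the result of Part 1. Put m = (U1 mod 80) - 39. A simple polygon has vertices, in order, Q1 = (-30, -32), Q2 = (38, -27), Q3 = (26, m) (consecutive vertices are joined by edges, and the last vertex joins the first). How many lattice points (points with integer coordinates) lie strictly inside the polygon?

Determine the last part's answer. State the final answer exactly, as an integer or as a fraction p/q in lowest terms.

Part 1: a(3) = 1*(-36) + 3*(-4) - 1*(1) = -49; iterating: a(3)=-49, a(4)=-153, a(5)=-264, a(6)=-674, a(7)=-1313, a(8)=-3071, a(9)=-6336, a(10)=-14236, a(11)=-30173, a(12)=-66545, a(13)=-142828, a(14)=-312290, a(15)=-674229, a(16)=-1468271, a(17)=-3178668; answer -3178668
Part 2: U1 = -3178668; m = 13; cross terms: (-30*-27 - 38*-32)=2026, (38*13 - 26*-27)=1196, (26*-32 - -30*13)=-442; twice the area = |2780| = 2780; area = 1390; boundary points = 1 + 4 + 1 = 6; strictly interior points = area - boundary/2 + 1 = 1388; answer 1388

1388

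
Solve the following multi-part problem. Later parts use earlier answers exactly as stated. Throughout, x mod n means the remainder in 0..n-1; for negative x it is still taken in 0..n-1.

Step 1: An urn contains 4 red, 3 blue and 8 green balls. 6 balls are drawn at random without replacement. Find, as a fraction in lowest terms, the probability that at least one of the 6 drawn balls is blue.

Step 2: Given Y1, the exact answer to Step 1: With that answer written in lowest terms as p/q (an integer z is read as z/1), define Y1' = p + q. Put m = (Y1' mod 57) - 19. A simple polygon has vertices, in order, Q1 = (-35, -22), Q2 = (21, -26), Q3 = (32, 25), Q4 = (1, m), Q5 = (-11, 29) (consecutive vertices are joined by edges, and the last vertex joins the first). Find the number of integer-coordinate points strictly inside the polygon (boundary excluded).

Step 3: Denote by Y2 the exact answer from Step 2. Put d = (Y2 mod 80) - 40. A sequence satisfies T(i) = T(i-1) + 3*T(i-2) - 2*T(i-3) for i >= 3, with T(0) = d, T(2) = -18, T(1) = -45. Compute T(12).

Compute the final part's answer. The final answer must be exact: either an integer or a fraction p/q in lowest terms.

Step 1: total draws C(15,6) = 5005; complement C(12,6) = 924; favorable 5005 - 924 = 4081; P = 53/65; answer 53/65
Step 2: Y1 = 53/65; threaded value p + q = 118; m = -15; cross terms: (-35*-26 - 21*-22)=1372, (21*25 - 32*-26)=1357, (32*-15 - 1*25)=-505, (1*29 - -11*-15)=-136, (-11*-22 - -35*29)=1257; twice the area = |3345| = 3345; area = 3345/2; boundary points = 4 + 1 + 1 + 4 + 3 = 13; strictly interior points = area - boundary/2 + 1 = 1667; answer 1667
Step 3: Y2 = 1667; d = 27; T(3) = 1*(-18) + 3*(-45) - 2*(27) = -207; iterating: T(3)=-207, T(4)=-171, T(5)=-756, T(6)=-855, T(7)=-2781, T(8)=-3834, T(9)=-10467, T(10)=-16407, T(11)=-40140, T(12)=-68427; answer -68427

-68427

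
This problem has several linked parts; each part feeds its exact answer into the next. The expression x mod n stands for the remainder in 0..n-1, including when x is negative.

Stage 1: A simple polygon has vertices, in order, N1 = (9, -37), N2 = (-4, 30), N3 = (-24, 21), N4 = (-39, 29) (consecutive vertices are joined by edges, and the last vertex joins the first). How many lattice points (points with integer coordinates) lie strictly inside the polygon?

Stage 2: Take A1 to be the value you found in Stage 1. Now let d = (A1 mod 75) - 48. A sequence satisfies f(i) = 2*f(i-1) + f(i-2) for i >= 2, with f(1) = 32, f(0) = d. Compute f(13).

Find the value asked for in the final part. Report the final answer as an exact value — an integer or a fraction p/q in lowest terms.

1140052

Stage 1: cross terms: (9*30 - -4*-37)=122, (-4*21 - -24*30)=636, (-24*29 - -39*21)=123, (-39*-37 - 9*29)=1182; twice the area = |2063| = 2063; area = 2063/2; boundary points = 1 + 1 + 1 + 6 = 9; strictly interior points = area - boundary/2 + 1 = 1028; answer 1028
Stage 2: A1 = 1028; d = 5; f(2) = 2*(32) + 1*(5) = 69; iterating: f(2)=69, f(3)=170, f(4)=409, f(5)=988, f(6)=2385, f(7)=5758, f(8)=13901, f(9)=33560, f(10)=81021, f(11)=195602, f(12)=472225, f(13)=1140052; answer 1140052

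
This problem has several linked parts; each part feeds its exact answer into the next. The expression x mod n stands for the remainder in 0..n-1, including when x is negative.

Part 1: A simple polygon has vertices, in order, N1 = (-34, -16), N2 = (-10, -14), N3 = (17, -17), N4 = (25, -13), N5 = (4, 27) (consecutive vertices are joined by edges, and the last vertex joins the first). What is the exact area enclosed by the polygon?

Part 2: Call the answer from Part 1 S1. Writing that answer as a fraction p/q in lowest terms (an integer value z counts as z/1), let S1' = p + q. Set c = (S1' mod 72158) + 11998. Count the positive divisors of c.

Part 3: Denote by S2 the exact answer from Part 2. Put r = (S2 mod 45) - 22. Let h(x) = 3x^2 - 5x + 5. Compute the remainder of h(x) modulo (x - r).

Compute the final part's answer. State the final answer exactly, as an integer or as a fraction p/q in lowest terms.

Part 1: cross terms: (-34*-14 - -10*-16)=316, (-10*-17 - 17*-14)=408, (17*-13 - 25*-17)=204, (25*27 - 4*-13)=727, (4*-16 - -34*27)=854; twice the area = |2509| = 2509; area = 2509/2; answer 2509/2
Part 2: S1 = 2509/2; threaded value p + q = 2511; c = 14509; 14509 = 11 * 1319; number of divisors = (1+1) * (1+1) = 4; answer 4
Part 3: S2 = 4; r = -18; remainder = value at the root: 3*(-18)^2 - 5*(-18)^1 + 5 = (972) + (90) + (5) = 1067; answer 1067

1067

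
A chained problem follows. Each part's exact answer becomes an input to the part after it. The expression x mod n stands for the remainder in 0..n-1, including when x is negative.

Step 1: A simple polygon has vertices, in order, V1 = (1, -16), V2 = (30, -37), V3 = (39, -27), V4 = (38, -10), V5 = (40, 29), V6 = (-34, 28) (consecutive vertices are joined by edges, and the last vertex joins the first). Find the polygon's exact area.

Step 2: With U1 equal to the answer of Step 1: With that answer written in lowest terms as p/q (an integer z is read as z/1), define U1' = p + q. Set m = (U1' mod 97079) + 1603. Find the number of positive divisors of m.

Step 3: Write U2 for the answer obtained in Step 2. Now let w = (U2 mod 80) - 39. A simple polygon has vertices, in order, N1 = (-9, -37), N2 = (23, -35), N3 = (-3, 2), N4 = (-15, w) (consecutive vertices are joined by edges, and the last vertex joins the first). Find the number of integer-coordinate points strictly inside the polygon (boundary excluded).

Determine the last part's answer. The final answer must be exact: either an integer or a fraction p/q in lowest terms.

775

Step 1: cross terms: (1*-37 - 30*-16)=443, (30*-27 - 39*-37)=633, (39*-10 - 38*-27)=636, (38*29 - 40*-10)=1502, (40*28 - -34*29)=2106, (-34*-16 - 1*28)=516; twice the area = |5836| = 5836; area = 2918; answer 2918
Step 2: U1 = 2918; threaded value p + q = 2919; m = 4522; 4522 = 2 * 7 * 17 * 19; number of divisors = (1+1) * (1+1) * (1+1) * (1+1) = 16; answer 16
Step 3: U2 = 16; w = -23; cross terms: (-9*-35 - 23*-37)=1166, (23*2 - -3*-35)=-59, (-3*-23 - -15*2)=99, (-15*-37 - -9*-23)=348; twice the area = |1554| = 1554; area = 777; boundary points = 2 + 1 + 1 + 2 = 6; strictly interior points = area - boundary/2 + 1 = 775; answer 775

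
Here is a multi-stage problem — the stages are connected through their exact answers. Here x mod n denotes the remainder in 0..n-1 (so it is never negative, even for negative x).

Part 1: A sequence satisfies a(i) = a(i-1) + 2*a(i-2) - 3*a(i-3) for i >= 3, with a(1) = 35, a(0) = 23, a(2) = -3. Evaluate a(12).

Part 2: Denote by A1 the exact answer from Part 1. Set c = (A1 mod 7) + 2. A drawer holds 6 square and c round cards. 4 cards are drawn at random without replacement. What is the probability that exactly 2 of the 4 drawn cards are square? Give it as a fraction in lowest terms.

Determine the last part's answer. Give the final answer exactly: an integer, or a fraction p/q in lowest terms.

3/14

Part 1: a(3) = 1*(-3) + 2*(35) - 3*(23) = -2; iterating: a(3)=-2, a(4)=-113, a(5)=-108, a(6)=-328, a(7)=-205, a(8)=-537, a(9)=37, a(10)=-422, a(11)=1263, a(12)=308; answer 308
Part 2: A1 = 308; c = 2; total draws C(8,4) = 70; favorable C(6,2)*C(2,2) = 15; P = 3/14; answer 3/14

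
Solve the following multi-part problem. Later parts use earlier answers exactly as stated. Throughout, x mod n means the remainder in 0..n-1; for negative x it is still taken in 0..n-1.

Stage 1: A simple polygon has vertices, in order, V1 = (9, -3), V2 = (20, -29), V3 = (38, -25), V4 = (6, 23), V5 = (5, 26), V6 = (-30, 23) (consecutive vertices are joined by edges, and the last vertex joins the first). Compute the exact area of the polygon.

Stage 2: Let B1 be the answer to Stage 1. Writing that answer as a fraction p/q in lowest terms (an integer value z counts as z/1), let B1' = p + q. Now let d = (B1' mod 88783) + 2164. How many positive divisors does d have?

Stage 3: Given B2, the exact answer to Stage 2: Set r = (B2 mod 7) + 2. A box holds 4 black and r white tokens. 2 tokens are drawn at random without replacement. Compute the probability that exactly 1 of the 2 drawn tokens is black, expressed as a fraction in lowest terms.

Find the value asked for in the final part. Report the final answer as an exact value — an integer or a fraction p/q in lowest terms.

8/15

Stage 1: cross terms: (9*-29 - 20*-3)=-201, (20*-25 - 38*-29)=602, (38*23 - 6*-25)=1024, (6*26 - 5*23)=41, (5*23 - -30*26)=895, (-30*-3 - 9*23)=-117; twice the area = |2244| = 2244; area = 1122; answer 1122
Stage 2: B1 = 1122; threaded value p + q = 1123; d = 3287; 3287 = 19 * 173; number of divisors = (1+1) * (1+1) = 4; answer 4
Stage 3: B2 = 4; r = 6; total draws C(10,2) = 45; favorable C(4,1)*C(6,1) = 24; P = 8/15; answer 8/15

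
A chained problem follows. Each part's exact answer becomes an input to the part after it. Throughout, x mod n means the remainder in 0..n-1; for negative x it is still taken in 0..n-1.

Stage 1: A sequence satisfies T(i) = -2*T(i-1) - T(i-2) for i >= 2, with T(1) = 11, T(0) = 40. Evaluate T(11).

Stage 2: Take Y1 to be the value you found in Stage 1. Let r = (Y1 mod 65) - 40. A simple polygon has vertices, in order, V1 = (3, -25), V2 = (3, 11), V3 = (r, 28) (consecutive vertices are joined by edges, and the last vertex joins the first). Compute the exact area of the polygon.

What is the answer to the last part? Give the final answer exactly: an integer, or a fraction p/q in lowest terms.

Stage 1: T(2) = -2*(11) - 1*(40) = -62; iterating: T(2)=-62, T(3)=113, T(4)=-164, T(5)=215, T(6)=-266, T(7)=317, T(8)=-368, T(9)=419, T(10)=-470, T(11)=521; answer 521
Stage 2: Y1 = 521; r = -39; cross terms: (3*11 - 3*-25)=108, (3*28 - -39*11)=513, (-39*-25 - 3*28)=891; twice the area = |1512| = 1512; area = 756; answer 756

756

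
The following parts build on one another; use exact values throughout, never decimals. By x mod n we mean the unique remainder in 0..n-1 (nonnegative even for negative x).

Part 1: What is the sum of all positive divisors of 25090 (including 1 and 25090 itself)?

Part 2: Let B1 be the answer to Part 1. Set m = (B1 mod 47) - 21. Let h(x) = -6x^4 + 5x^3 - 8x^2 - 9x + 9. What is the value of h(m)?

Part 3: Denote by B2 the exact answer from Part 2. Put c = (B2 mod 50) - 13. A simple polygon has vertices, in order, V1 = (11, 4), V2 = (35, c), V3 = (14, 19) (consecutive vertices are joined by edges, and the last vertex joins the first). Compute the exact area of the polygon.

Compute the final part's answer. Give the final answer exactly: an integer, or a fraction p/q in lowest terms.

Part 1: 25090 = 2 * 5 * 13 * 193; sigma = (1 + 2) * (1 + 5) * (1 + 13) * (1 + 193) = 3 * 6 * 14 * 194 = 48888; answer 48888
Part 2: B1 = 48888; m = -13; -6*(-13)^4 + 5*(-13)^3 - 8*(-13)^2 - 9*(-13)^1 + 9 = (-171366) + (-10985) + (-1352) + (117) + (9) = -183577; answer -183577
Part 3: B2 = -183577; c = 10; cross terms: (11*10 - 35*4)=-30, (35*19 - 14*10)=525, (14*4 - 11*19)=-153; twice the area = |342| = 342; area = 171; answer 171

171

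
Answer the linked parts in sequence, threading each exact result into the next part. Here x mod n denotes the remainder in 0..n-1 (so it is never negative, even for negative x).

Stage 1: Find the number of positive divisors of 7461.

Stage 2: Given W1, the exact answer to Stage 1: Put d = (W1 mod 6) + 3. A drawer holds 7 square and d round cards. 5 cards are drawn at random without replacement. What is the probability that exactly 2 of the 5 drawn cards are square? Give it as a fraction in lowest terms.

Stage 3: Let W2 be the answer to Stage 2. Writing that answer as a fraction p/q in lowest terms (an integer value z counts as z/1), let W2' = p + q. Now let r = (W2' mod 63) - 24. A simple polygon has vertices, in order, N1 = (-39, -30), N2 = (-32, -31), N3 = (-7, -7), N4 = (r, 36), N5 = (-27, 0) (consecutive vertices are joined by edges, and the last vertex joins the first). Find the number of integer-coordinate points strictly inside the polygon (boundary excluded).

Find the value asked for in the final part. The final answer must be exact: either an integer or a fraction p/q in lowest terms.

Stage 1: 7461 = 3^2 * 829; number of divisors = (2+1) * (1+1) = 6; answer 6
Stage 2: W1 = 6; d = 3; total draws C(10,5) = 252; favorable C(7,2)*C(3,3) = 21; P = 1/12; answer 1/12
Stage 3: W2 = 1/12; threaded value p + q = 13; r = -11; cross terms: (-39*-31 - -32*-30)=249, (-32*-7 - -7*-31)=7, (-7*36 - -11*-7)=-329, (-11*0 - -27*36)=972, (-27*-30 - -39*0)=810; twice the area = |1709| = 1709; area = 1709/2; boundary points = 1 + 1 + 1 + 4 + 6 = 13; strictly interior points = area - boundary/2 + 1 = 849; answer 849

849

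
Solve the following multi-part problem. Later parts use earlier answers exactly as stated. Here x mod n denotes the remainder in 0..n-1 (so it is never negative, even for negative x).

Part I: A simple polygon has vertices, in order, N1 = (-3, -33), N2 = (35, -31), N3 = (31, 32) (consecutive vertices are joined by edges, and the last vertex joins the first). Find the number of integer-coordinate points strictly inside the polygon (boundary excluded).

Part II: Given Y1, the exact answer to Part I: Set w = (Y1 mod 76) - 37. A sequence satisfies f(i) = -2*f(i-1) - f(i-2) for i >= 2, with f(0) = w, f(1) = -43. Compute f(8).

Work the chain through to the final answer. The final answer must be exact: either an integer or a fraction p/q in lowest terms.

183

Part I: cross terms: (-3*-31 - 35*-33)=1248, (35*32 - 31*-31)=2081, (31*-33 - -3*32)=-927; twice the area = |2402| = 2402; area = 1201; boundary points = 2 + 1 + 1 = 4; strictly interior points = area - boundary/2 + 1 = 1200; answer 1200
Part II: Y1 = 1200; w = 23; f(2) = -2*(-43) - 1*(23) = 63; iterating: f(2)=63, f(3)=-83, f(4)=103, f(5)=-123, f(6)=143, f(7)=-163, f(8)=183; answer 183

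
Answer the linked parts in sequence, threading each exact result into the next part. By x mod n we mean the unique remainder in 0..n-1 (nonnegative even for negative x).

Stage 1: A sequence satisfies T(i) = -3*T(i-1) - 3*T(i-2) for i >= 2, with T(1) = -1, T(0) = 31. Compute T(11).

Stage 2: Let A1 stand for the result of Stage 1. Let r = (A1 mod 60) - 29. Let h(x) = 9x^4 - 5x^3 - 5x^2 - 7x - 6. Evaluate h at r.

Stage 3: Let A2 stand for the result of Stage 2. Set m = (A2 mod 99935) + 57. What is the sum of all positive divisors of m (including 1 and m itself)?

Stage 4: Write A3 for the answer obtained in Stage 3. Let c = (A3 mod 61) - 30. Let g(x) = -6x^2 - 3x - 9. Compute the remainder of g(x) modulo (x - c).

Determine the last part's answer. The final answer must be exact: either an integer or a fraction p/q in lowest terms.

-2718

Stage 1: T(2) = -3*(-1) - 3*(31) = -90; iterating: T(2)=-90, T(3)=273, T(4)=-549, T(5)=828, T(6)=-837, T(7)=27, T(8)=2430, T(9)=-7371, T(10)=14823, T(11)=-22356; answer -22356
Stage 2: A1 = -22356; r = -5; 9*(-5)^4 - 5*(-5)^3 - 5*(-5)^2 - 7*(-5)^1 - 6 = (5625) + (625) + (-125) + (35) + (-6) = 6154; answer 6154
Stage 3: A2 = 6154; m = 6211; 6211 is prime, so its only divisors are 1 and 6211; sigma = 1 + 6211 = 6212; answer 6212
Stage 4: A3 = 6212; c = 21; remainder = value at the root: -6*(21)^2 - 3*(21)^1 - 9 = (-2646) + (-63) + (-9) = -2718; answer -2718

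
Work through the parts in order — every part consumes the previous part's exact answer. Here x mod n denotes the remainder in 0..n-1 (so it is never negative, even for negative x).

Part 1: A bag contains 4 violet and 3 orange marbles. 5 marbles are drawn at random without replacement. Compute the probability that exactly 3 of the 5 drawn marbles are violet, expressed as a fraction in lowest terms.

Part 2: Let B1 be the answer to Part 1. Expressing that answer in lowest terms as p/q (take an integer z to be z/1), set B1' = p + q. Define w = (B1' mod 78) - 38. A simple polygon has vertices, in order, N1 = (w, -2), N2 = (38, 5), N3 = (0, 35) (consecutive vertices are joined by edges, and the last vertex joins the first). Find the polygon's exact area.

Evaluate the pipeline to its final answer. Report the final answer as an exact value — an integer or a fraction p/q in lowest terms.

Part 1: total draws C(7,5) = 21; favorable C(4,3)*C(3,2) = 12; P = 4/7; answer 4/7
Part 2: B1 = 4/7; threaded value p + q = 11; w = -27; cross terms: (-27*5 - 38*-2)=-59, (38*35 - 0*5)=1330, (0*-2 - -27*35)=945; twice the area = |2216| = 2216; area = 1108; answer 1108

1108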